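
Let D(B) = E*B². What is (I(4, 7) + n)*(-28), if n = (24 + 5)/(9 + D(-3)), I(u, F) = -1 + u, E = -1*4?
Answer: -1456/27 ≈ -53.926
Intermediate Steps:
E = -4
D(B) = -4*B²
n = -29/27 (n = (24 + 5)/(9 - 4*(-3)²) = 29/(9 - 4*9) = 29/(9 - 36) = 29/(-27) = 29*(-1/27) = -29/27 ≈ -1.0741)
(I(4, 7) + n)*(-28) = ((-1 + 4) - 29/27)*(-28) = (3 - 29/27)*(-28) = (52/27)*(-28) = -1456/27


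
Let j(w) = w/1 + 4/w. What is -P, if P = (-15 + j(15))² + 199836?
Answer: -44963116/225 ≈ -1.9984e+5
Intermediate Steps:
j(w) = w + 4/w (j(w) = w*1 + 4/w = w + 4/w)
P = 44963116/225 (P = (-15 + (15 + 4/15))² + 199836 = (-15 + 229/15)² + 199836 = (4/15)² + 199836 = 16/225 + 199836 = 44963116/225 ≈ 1.9984e+5)
-P = -1*44963116/225 = -44963116/225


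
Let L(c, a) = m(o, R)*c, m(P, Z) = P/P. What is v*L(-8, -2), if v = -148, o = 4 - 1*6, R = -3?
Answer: 1184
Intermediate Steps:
o = -2 (o = 4 - 6 = -2)
m(P, Z) = 1
L(c, a) = c (L(c, a) = 1*c = c)
v*L(-8, -2) = -148*(-8) = 1184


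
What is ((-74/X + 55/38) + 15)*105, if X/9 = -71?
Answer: 14076545/8094 ≈ 1739.1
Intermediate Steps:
X = -639 (X = 9*(-71) = -639)
((-74/X + 55/38) + 15)*105 = ((-74/(-639) + 55/38) + 15)*105 = ((-74*(-1/639) + 55*(1/38)) + 15)*105 = ((74/639 + 55/38) + 15)*105 = (37957/24282 + 15)*105 = (402187/24282)*105 = 14076545/8094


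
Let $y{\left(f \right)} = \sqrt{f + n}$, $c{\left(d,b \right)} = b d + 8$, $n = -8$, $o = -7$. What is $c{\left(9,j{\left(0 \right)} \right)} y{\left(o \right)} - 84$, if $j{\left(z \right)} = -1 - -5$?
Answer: $-84 + 44 i \sqrt{15} \approx -84.0 + 170.41 i$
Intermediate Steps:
$j{\left(z \right)} = 4$ ($j{\left(z \right)} = -1 + 5 = 4$)
$c{\left(d,b \right)} = 8 + b d$
$y{\left(f \right)} = \sqrt{-8 + f}$ ($y{\left(f \right)} = \sqrt{f - 8} = \sqrt{-8 + f}$)
$c{\left(9,j{\left(0 \right)} \right)} y{\left(o \right)} - 84 = \left(8 + 4 \cdot 9\right) \sqrt{-8 - 7} - 84 = \left(8 + 36\right) \sqrt{-15} - 84 = 44 i \sqrt{15} - 84 = -84 + 44 i \sqrt{15}$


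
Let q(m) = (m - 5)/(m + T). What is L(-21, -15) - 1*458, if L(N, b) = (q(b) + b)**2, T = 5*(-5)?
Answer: -991/4 ≈ -247.75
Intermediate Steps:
T = -25
q(m) = (-5 + m)/(-25 + m) (q(m) = (m - 5)/(m - 25) = (-5 + m)/(-25 + m))
L(N, b) = (b + (-5 + b)/(-25 + b))**2 (L(N, b) = ((-5 + b)/(-25 + b) + b)**2 = (b + (-5 + b)/(-25 + b))**2)
L(-21, -15) - 1*458 = (-5 - 15 - 15*(-25 - 15))**2/(-25 - 15)**2 - 1*458 = (-5 - 15 - 15*(-40))**2/(-40)**2 - 458 = (-5 - 15 + 600)**2/1600 - 458 = (1/1600)*580**2 - 458 = (1/1600)*336400 - 458 = 841/4 - 458 = -991/4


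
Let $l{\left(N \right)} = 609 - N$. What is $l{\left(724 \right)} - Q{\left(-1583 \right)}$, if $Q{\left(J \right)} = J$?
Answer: $1468$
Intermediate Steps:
$l{\left(724 \right)} - Q{\left(-1583 \right)} = \left(609 - 724\right) - -1583 = \left(609 - 724\right) + 1583 = -115 + 1583 = 1468$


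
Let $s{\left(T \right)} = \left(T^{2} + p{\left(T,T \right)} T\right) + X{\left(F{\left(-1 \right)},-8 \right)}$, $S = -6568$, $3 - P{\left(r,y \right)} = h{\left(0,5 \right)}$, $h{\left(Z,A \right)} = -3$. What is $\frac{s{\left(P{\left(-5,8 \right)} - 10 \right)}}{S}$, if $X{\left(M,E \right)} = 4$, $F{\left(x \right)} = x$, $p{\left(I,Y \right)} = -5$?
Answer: $- \frac{5}{821} \approx -0.0060901$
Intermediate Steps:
$P{\left(r,y \right)} = 6$ ($P{\left(r,y \right)} = 3 - -3 = 3 + 3 = 6$)
$s{\left(T \right)} = 4 + T^{2} - 5 T$ ($s{\left(T \right)} = \left(T^{2} - 5 T\right) + 4 = 4 + T^{2} - 5 T$)
$\frac{s{\left(P{\left(-5,8 \right)} - 10 \right)}}{S} = \frac{4 + \left(6 - 10\right)^{2} - 5 \left(6 - 10\right)}{-6568} = \left(4 + \left(-4\right)^{2} - -20\right) \left(- \frac{1}{6568}\right) = \left(4 + 16 + 20\right) \left(- \frac{1}{6568}\right) = 40 \left(- \frac{1}{6568}\right) = - \frac{5}{821}$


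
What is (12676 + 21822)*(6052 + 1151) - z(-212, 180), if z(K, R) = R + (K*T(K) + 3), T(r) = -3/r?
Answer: 248488914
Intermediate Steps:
z(K, R) = R (z(K, R) = R + (K*(-3/K) + 3) = R + (-3 + 3) = R + 0 = R)
(12676 + 21822)*(6052 + 1151) - z(-212, 180) = (12676 + 21822)*(6052 + 1151) - 1*180 = 34498*7203 - 180 = 248489094 - 180 = 248488914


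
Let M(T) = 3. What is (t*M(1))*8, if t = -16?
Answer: -384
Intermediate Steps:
(t*M(1))*8 = -16*3*8 = -48*8 = -384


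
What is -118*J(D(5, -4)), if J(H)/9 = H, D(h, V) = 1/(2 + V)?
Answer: 531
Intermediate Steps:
J(H) = 9*H
-118*J(D(5, -4)) = -1062/(2 - 4) = -1062/(-2) = -1062*(-1)/2 = -118*(-9/2) = 531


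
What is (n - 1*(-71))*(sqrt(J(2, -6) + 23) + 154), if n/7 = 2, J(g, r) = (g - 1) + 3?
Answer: 13090 + 255*sqrt(3) ≈ 13532.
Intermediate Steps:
J(g, r) = 2 + g (J(g, r) = (-1 + g) + 3 = 2 + g)
n = 14 (n = 7*2 = 14)
(n - 1*(-71))*(sqrt(J(2, -6) + 23) + 154) = (14 - 1*(-71))*(sqrt((2 + 2) + 23) + 154) = (14 + 71)*(sqrt(4 + 23) + 154) = 85*(sqrt(27) + 154) = 85*(3*sqrt(3) + 154) = 85*(154 + 3*sqrt(3)) = 13090 + 255*sqrt(3)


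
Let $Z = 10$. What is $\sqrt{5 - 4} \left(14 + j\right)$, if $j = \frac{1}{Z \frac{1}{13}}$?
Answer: $\frac{153}{10} \approx 15.3$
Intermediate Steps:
$j = \frac{13}{10}$ ($j = \frac{1}{10 \cdot \frac{1}{13}} = \frac{1}{\frac{10}{13}} = \frac{13}{10} \approx 1.3$)
$\sqrt{5 - 4} \left(14 + j\right) = \sqrt{5 - 4} \left(14 + \frac{13}{10}\right) = \sqrt{1} \cdot \frac{153}{10} = 1 \cdot \frac{153}{10} = \frac{153}{10}$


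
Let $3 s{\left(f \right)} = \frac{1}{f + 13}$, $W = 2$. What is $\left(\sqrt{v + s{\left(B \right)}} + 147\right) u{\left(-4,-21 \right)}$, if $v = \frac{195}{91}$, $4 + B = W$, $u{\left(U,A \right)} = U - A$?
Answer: $2499 + \frac{17 \sqrt{115962}}{231} \approx 2524.1$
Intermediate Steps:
$B = -2$ ($B = -4 + 2 = -2$)
$v = \frac{15}{7}$ ($v = 195 \cdot \frac{1}{91} = \frac{15}{7} \approx 2.1429$)
$s{\left(f \right)} = \frac{1}{3 \left(13 + f\right)}$ ($s{\left(f \right)} = \frac{1}{3 \left(f + 13\right)} = \frac{1}{3 \left(13 + f\right)}$)
$\left(\sqrt{v + s{\left(B \right)}} + 147\right) u{\left(-4,-21 \right)} = \left(\sqrt{\frac{15}{7} + \frac{1}{3 \left(13 - 2\right)}} + 147\right) \left(-4 - -21\right) = \left(\sqrt{\frac{15}{7} + \frac{1}{3 \cdot 11}} + 147\right) \left(-4 + 21\right) = \left(\sqrt{\frac{15}{7} + \frac{1}{3} \cdot \frac{1}{11}} + 147\right) 17 = \left(\sqrt{\frac{15}{7} + \frac{1}{33}} + 147\right) 17 = \left(\sqrt{\frac{502}{231}} + 147\right) 17 = \left(\frac{\sqrt{115962}}{231} + 147\right) 17 = \left(147 + \frac{\sqrt{115962}}{231}\right) 17 = 2499 + \frac{17 \sqrt{115962}}{231}$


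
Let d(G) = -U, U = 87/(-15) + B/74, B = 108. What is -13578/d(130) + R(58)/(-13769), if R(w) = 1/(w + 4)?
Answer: -29375059991/9390458 ≈ -3128.2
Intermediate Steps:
R(w) = 1/(4 + w)
U = -803/185 (U = 87/(-15) + 108/74 = 87*(-1/15) + 108*(1/74) = -29/5 + 54/37 = -803/185 ≈ -4.3405)
d(G) = 803/185 (d(G) = -1*(-803/185) = 803/185)
-13578/d(130) + R(58)/(-13769) = -13578/803/185 + 1/((4 + 58)*(-13769)) = -13578*185/803 - 1/13769/62 = -34410/11 + (1/62)*(-1/13769) = -34410/11 - 1/853678 = -29375059991/9390458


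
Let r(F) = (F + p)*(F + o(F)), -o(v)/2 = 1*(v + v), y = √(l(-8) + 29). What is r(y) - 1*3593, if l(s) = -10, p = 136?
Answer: -3650 - 408*√19 ≈ -5428.4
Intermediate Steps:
y = √19 (y = √(-10 + 29) = √19 ≈ 4.3589)
o(v) = -4*v (o(v) = -2*(v + v) = -2*2*v = -4*v)
r(F) = -3*F*(136 + F) (r(F) = (F + 136)*(F - 4*F) = (136 + F)*(-3*F) = -3*F*(136 + F))
r(y) - 1*3593 = 3*√19*(-136 - √19) - 1*3593 = 3*√19*(-136 - √19) - 3593 = -3593 + 3*√19*(-136 - √19)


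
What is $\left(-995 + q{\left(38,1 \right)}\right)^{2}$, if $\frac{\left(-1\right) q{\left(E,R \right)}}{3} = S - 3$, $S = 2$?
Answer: $984064$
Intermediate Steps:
$q{\left(E,R \right)} = 3$ ($q{\left(E,R \right)} = - 3 \left(2 - 3\right) = \left(-3\right) \left(-1\right) = 3$)
$\left(-995 + q{\left(38,1 \right)}\right)^{2} = \left(-995 + 3\right)^{2} = \left(-992\right)^{2} = 984064$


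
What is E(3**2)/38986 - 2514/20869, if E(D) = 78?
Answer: -48191511/406799417 ≈ -0.11847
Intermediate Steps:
E(3**2)/38986 - 2514/20869 = 78/38986 - 2514/20869 = 78*(1/38986) - 2514*1/20869 = 39/19493 - 2514/20869 = -48191511/406799417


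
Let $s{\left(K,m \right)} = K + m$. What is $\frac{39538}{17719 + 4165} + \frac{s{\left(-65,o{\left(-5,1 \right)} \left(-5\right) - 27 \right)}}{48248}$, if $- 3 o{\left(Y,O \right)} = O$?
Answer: $\frac{1429239427}{791894424} \approx 1.8048$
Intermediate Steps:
$o{\left(Y,O \right)} = - \frac{O}{3}$
$\frac{39538}{17719 + 4165} + \frac{s{\left(-65,o{\left(-5,1 \right)} \left(-5\right) - 27 \right)}}{48248} = \frac{39538}{17719 + 4165} + \frac{-65 - \left(27 - \left(- \frac{1}{3}\right) 1 \left(-5\right)\right)}{48248} = \frac{39538}{21884} + \left(-65 - \frac{76}{3}\right) \frac{1}{48248} = 39538 \cdot \frac{1}{21884} + \left(-65 + \left(\frac{5}{3} - 27\right)\right) \frac{1}{48248} = \frac{19769}{10942} + \left(-65 - \frac{76}{3}\right) \frac{1}{48248} = \frac{19769}{10942} - \frac{271}{144744} = \frac{1429239427}{791894424}$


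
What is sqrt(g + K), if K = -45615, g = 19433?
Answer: I*sqrt(26182) ≈ 161.81*I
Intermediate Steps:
sqrt(g + K) = sqrt(19433 - 45615) = sqrt(-26182) = I*sqrt(26182)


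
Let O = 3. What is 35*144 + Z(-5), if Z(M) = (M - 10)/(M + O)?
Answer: 10095/2 ≈ 5047.5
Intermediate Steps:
Z(M) = (-10 + M)/(3 + M) (Z(M) = (M - 10)/(M + 3) = (-10 + M)/(3 + M))
35*144 + Z(-5) = 35*144 + (-10 - 5)/(3 - 5) = 5040 - 15/(-2) = 5040 - ½*(-15) = 5040 + 15/2 = 10095/2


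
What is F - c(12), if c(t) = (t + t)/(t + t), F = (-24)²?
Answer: 575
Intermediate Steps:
F = 576
c(t) = 1 (c(t) = (2*t)/((2*t)) = (2*t)*(1/(2*t)) = 1)
F - c(12) = 576 - 1*1 = 576 - 1 = 575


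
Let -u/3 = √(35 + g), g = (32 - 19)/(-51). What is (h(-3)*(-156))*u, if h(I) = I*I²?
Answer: -8424*√22593/17 ≈ -74483.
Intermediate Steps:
g = -13/51 (g = 13*(-1/51) = -13/51 ≈ -0.25490)
h(I) = I³
u = -2*√22593/17 (u = -3*√(35 - 13/51) = -2*√22593/17 ≈ -17.684)
(h(-3)*(-156))*u = ((-3)³*(-156))*(-2*√22593/17) = (-27*(-156))*(-2*√22593/17) = 4212*(-2*√22593/17) = -8424*√22593/17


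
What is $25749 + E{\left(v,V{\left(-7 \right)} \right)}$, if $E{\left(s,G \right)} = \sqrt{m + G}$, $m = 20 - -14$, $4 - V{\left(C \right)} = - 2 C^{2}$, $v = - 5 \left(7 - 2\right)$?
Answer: $25749 + 2 \sqrt{34} \approx 25761.0$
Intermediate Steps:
$v = -25$ ($v = \left(-5\right) 5 = -25$)
$V{\left(C \right)} = 4 + 2 C^{2}$ ($V{\left(C \right)} = 4 - - 2 C^{2} = 4 + 2 C^{2}$)
$m = 34$ ($m = 20 + 14 = 34$)
$E{\left(s,G \right)} = \sqrt{34 + G}$
$25749 + E{\left(v,V{\left(-7 \right)} \right)} = 25749 + \sqrt{34 + \left(4 + 2 \left(-7\right)^{2}\right)} = 25749 + \sqrt{34 + \left(4 + 2 \cdot 49\right)} = 25749 + \sqrt{34 + \left(4 + 98\right)} = 25749 + \sqrt{34 + 102} = 25749 + \sqrt{136} = 25749 + 2 \sqrt{34}$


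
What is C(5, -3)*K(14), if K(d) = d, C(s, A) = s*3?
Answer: 210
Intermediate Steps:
C(s, A) = 3*s
C(5, -3)*K(14) = (3*5)*14 = 15*14 = 210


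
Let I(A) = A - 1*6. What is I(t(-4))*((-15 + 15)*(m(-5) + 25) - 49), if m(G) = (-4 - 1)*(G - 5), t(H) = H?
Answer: 490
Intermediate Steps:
m(G) = 25 - 5*G (m(G) = -5*(-5 + G) = 25 - 5*G)
I(A) = -6 + A (I(A) = A - 6 = -6 + A)
I(t(-4))*((-15 + 15)*(m(-5) + 25) - 49) = (-6 - 4)*((-15 + 15)*((25 - 5*(-5)) + 25) - 49) = -10*(0*((25 + 25) + 25) - 49) = -10*(0*(50 + 25) - 49) = -10*(0*75 - 49) = -10*(0 - 49) = -10*(-49) = 490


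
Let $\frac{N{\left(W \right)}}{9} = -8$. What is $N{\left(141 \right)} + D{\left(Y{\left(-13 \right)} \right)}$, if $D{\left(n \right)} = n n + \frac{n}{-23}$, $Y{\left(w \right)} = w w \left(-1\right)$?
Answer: $\frac{655416}{23} \approx 28496.0$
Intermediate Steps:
$N{\left(W \right)} = -72$ ($N{\left(W \right)} = 9 \left(-8\right) = -72$)
$Y{\left(w \right)} = - w^{2}$ ($Y{\left(w \right)} = w^{2} \left(-1\right) = - w^{2}$)
$D{\left(n \right)} = n^{2} - \frac{n}{23}$ ($D{\left(n \right)} = n^{2} + n \left(- \frac{1}{23}\right) = n^{2} - \frac{n}{23}$)
$N{\left(141 \right)} + D{\left(Y{\left(-13 \right)} \right)} = -72 + - \left(-13\right)^{2} \left(- \frac{1}{23} - \left(-13\right)^{2}\right) = -72 + \left(-1\right) 169 \left(- \frac{1}{23} - 169\right) = -72 - 169 \left(- \frac{1}{23} - 169\right) = -72 - - \frac{657072}{23} = -72 + \frac{657072}{23} = \frac{655416}{23}$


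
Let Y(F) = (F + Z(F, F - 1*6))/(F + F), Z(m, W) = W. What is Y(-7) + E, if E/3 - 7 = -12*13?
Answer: -3119/7 ≈ -445.57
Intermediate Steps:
Y(F) = (-6 + 2*F)/(2*F) (Y(F) = (F + (F - 1*6))/(F + F) = (F + (F - 6))/((2*F)) = (F + (-6 + F))*(1/(2*F)) = (-6 + 2*F)*(1/(2*F)) = (-6 + 2*F)/(2*F))
E = -447 (E = 21 + 3*(-12*13) = 21 + 3*(-156) = 21 - 468 = -447)
Y(-7) + E = (-3 - 7)/(-7) - 447 = -⅐*(-10) - 447 = 10/7 - 447 = -3119/7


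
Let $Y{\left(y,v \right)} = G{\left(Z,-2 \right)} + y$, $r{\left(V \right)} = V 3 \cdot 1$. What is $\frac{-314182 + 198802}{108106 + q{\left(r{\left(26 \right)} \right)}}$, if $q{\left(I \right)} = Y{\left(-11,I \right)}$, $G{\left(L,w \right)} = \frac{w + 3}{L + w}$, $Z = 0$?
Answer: $- \frac{25640}{24021} \approx -1.0674$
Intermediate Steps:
$G{\left(L,w \right)} = \frac{3 + w}{L + w}$
$r{\left(V \right)} = 3 V$ ($r{\left(V \right)} = 3 V 1 = 3 V$)
$Y{\left(y,v \right)} = - \frac{1}{2} + y$ ($Y{\left(y,v \right)} = \frac{3 - 2}{0 - 2} + y = \frac{1}{-2} \cdot 1 + y = \left(- \frac{1}{2}\right) 1 + y = - \frac{1}{2} + y$)
$q{\left(I \right)} = - \frac{23}{2}$ ($q{\left(I \right)} = - \frac{1}{2} - 11 = - \frac{23}{2}$)
$\frac{-314182 + 198802}{108106 + q{\left(r{\left(26 \right)} \right)}} = \frac{-314182 + 198802}{108106 - \frac{23}{2}} = - \frac{115380}{\frac{216189}{2}} = \left(-115380\right) \frac{2}{216189} = - \frac{25640}{24021}$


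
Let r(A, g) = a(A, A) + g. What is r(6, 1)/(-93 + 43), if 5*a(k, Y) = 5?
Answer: -1/25 ≈ -0.040000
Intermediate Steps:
a(k, Y) = 1 (a(k, Y) = (⅕)*5 = 1)
r(A, g) = 1 + g
r(6, 1)/(-93 + 43) = (1 + 1)/(-93 + 43) = 2/(-50) = 2*(-1/50) = -1/25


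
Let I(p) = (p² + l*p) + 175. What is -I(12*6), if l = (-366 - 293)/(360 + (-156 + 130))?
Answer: -871229/167 ≈ -5216.9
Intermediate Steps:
l = -659/334 (l = -659/(360 - 26) = -659/334 ≈ -1.9731)
I(p) = 175 + p² - 659*p/334 (I(p) = (p² - 659*p/334) + 175 = 175 + p² - 659*p/334)
-I(12*6) = -(175 + (12*6)² - 3954*6/167) = -(175 + 72² - 659/334*72) = -(175 + 5184 - 23724/167) = -1*871229/167 = -871229/167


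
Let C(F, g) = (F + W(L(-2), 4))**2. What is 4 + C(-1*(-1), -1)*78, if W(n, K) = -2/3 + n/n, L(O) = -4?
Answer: 428/3 ≈ 142.67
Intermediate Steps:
W(n, K) = 1/3 (W(n, K) = -2*1/3 + 1 = -2/3 + 1 = 1/3)
C(F, g) = (1/3 + F)**2 (C(F, g) = (F + 1/3)**2 = (1/3 + F)**2)
4 + C(-1*(-1), -1)*78 = 4 + ((1 + 3*(-1*(-1)))**2/9)*78 = 4 + ((1 + 3*1)**2/9)*78 = 4 + ((1 + 3)**2/9)*78 = 4 + ((1/9)*4**2)*78 = 4 + ((1/9)*16)*78 = 4 + (16/9)*78 = 4 + 416/3 = 428/3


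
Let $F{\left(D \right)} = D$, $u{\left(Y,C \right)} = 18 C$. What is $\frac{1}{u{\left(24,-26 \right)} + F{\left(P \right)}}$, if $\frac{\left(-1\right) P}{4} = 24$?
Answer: $- \frac{1}{564} \approx -0.0017731$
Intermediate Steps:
$P = -96$ ($P = \left(-4\right) 24 = -96$)
$\frac{1}{u{\left(24,-26 \right)} + F{\left(P \right)}} = \frac{1}{18 \left(-26\right) - 96} = \frac{1}{-468 - 96} = \frac{1}{-564} = - \frac{1}{564}$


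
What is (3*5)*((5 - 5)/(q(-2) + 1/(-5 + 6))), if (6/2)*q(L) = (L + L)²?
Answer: 0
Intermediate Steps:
q(L) = 4*L²/3 (q(L) = (L + L)²/3 = (2*L)²/3 = (4*L²)/3 = 4*L²/3)
(3*5)*((5 - 5)/(q(-2) + 1/(-5 + 6))) = (3*5)*((5 - 5)/((4/3)*(-2)² + 1/(-5 + 6))) = 15*(0/((4/3)*4 + 1/1)) = 15*(0/(16/3 + 1)) = 15*(0/(19/3)) = 15*(0*(3/19)) = 15*0 = 0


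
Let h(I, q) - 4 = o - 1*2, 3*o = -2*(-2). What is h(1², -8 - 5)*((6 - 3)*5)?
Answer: 50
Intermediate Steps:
o = 4/3 (o = (-2*(-2))/3 = (⅓)*4 = 4/3 ≈ 1.3333)
h(I, q) = 10/3 (h(I, q) = 4 + (4/3 - 1*2) = 4 + (4/3 - 2) = 4 - ⅔ = 10/3)
h(1², -8 - 5)*((6 - 3)*5) = 10*((6 - 3)*5)/3 = 10*(3*5)/3 = (10/3)*15 = 50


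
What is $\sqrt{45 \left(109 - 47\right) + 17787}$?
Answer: $19 \sqrt{57} \approx 143.45$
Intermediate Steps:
$\sqrt{45 \left(109 - 47\right) + 17787} = \sqrt{45 \cdot 62 + 17787} = \sqrt{2790 + 17787} = \sqrt{20577} = 19 \sqrt{57}$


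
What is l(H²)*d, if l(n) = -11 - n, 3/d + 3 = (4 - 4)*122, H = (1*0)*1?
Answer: 11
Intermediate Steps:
H = 0 (H = 0*1 = 0)
d = -1 (d = 3/(-3 + (4 - 4)*122) = 3/(-3 + 0*122) = 3/(-3 + 0) = 3/(-3) = 3*(-⅓) = -1)
l(H²)*d = (-11 - 1*0²)*(-1) = (-11 - 1*0)*(-1) = (-11 + 0)*(-1) = -11*(-1) = 11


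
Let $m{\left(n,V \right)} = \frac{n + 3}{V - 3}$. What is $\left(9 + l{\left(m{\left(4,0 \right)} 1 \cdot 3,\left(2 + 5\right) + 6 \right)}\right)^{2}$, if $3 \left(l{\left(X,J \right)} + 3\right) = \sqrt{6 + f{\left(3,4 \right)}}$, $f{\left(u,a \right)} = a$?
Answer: $\frac{\left(18 + \sqrt{10}\right)^{2}}{9} \approx 49.76$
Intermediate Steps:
$m{\left(n,V \right)} = \frac{3 + n}{-3 + V}$
$l{\left(X,J \right)} = -3 + \frac{\sqrt{10}}{3}$ ($l{\left(X,J \right)} = -3 + \frac{\sqrt{6 + 4}}{3} = -3 + \frac{\sqrt{10}}{3}$)
$\left(9 + l{\left(m{\left(4,0 \right)} 1 \cdot 3,\left(2 + 5\right) + 6 \right)}\right)^{2} = \left(9 - \left(3 - \frac{\sqrt{10}}{3}\right)\right)^{2} = \left(6 + \frac{\sqrt{10}}{3}\right)^{2}$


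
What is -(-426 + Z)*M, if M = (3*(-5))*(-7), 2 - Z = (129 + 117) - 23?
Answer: 67935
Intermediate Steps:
Z = -221 (Z = 2 - ((129 + 117) - 23) = 2 - (246 - 23) = 2 - 1*223 = 2 - 223 = -221)
M = 105 (M = -15*(-7) = 105)
-(-426 + Z)*M = -(-426 - 221)*105 = -(-647)*105 = -1*(-67935) = 67935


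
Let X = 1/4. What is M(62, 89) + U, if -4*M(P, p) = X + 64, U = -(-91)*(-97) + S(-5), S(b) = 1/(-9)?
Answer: -1273417/144 ≈ -8843.2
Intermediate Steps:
S(b) = -⅑
X = ¼ ≈ 0.25000
U = -79444/9 (U = -(-91)*(-97) - ⅑ = -91*97 - ⅑ = -8827 - ⅑ = -79444/9 ≈ -8827.1)
M(P, p) = -257/16 (M(P, p) = -(¼ + 64)/4 = -¼*257/4 = -257/16)
M(62, 89) + U = -257/16 - 79444/9 = -1273417/144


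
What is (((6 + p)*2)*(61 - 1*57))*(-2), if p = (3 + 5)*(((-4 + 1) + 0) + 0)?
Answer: 288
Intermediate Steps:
p = -24 (p = 8*((-3 + 0) + 0) = 8*(-3 + 0) = 8*(-3) = -24)
(((6 + p)*2)*(61 - 1*57))*(-2) = (((6 - 24)*2)*(61 - 1*57))*(-2) = ((-18*2)*(61 - 57))*(-2) = -36*4*(-2) = -144*(-2) = 288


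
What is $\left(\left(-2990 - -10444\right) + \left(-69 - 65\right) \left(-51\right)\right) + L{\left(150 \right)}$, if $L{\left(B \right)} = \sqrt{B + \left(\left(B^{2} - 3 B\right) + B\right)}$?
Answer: $14288 + 5 \sqrt{894} \approx 14438.0$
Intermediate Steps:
$L{\left(B \right)} = \sqrt{B^{2} - B}$ ($L{\left(B \right)} = \sqrt{B + \left(B^{2} - 2 B\right)} = \sqrt{B^{2} - B}$)
$\left(\left(-2990 - -10444\right) + \left(-69 - 65\right) \left(-51\right)\right) + L{\left(150 \right)} = \left(\left(-2990 - -10444\right) + \left(-69 - 65\right) \left(-51\right)\right) + \sqrt{150 \left(-1 + 150\right)} = \left(\left(-2990 + 10444\right) - -6834\right) + \sqrt{150 \cdot 149} = \left(7454 + 6834\right) + \sqrt{22350} = 14288 + 5 \sqrt{894}$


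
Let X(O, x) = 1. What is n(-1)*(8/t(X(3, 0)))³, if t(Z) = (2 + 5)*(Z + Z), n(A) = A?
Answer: -64/343 ≈ -0.18659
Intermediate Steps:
t(Z) = 14*Z (t(Z) = 7*(2*Z) = 14*Z)
n(-1)*(8/t(X(3, 0)))³ = -(8/((14*1)))³ = -(8/14)³ = -(8*(1/14))³ = -(4/7)³ = -1*64/343 = -64/343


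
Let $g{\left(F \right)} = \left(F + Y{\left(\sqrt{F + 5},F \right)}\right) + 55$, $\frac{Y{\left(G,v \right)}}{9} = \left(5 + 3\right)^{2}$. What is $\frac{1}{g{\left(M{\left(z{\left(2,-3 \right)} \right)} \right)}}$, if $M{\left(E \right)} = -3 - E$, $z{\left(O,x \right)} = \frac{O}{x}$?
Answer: $\frac{3}{1886} \approx 0.0015907$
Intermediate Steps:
$Y{\left(G,v \right)} = 576$ ($Y{\left(G,v \right)} = 9 \left(5 + 3\right)^{2} = 9 \cdot 8^{2} = 9 \cdot 64 = 576$)
$g{\left(F \right)} = 631 + F$ ($g{\left(F \right)} = \left(F + 576\right) + 55 = \left(576 + F\right) + 55 = 631 + F$)
$\frac{1}{g{\left(M{\left(z{\left(2,-3 \right)} \right)} \right)}} = \frac{1}{631 - \left(3 + \frac{2}{-3}\right)} = \frac{1}{631 - \left(3 + 2 \left(- \frac{1}{3}\right)\right)} = \frac{1}{631 - \frac{7}{3}} = \frac{1}{\frac{1886}{3}} = \frac{3}{1886}$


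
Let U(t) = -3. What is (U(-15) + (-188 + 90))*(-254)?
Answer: 25654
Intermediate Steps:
(U(-15) + (-188 + 90))*(-254) = (-3 + (-188 + 90))*(-254) = (-3 - 98)*(-254) = -101*(-254) = 25654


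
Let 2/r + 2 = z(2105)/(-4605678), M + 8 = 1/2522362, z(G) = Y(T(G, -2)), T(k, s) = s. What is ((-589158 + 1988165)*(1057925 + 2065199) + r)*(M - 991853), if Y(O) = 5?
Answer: -50345557190528807998298204350776/11617193477341 ≈ -4.3337e+18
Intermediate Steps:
z(G) = 5
M = -20178895/2522362 (M = -8 + 1/2522362 = -20178895/2522362 ≈ -8.0000)
r = -9211356/9211361 (r = 2/(-2 + 5/(-4605678)) = 2/(-2 + 5*(-1/4605678)) = 2/(-2 - 5/4605678) = 2/(-9211361/4605678) = 2*(-4605678/9211361) = -9211356/9211361 ≈ -1.0000)
((-589158 + 1988165)*(1057925 + 2065199) + r)*(M - 991853) = ((-589158 + 1988165)*(1057925 + 2065199) - 9211356/9211361)*(-20178895/2522362 - 991853) = (1399007*3123124 - 9211356/9211361)*(-2501832495681/2522362) = (4369272337868 - 9211356/9211361)*(-2501832495681/2522362) = (40246944811406906992/9211361)*(-2501832495681/2522362) = -50345557190528807998298204350776/11617193477341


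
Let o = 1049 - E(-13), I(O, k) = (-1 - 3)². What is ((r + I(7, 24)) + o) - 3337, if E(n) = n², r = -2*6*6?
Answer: -2513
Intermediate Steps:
r = -72 (r = -12*6 = -72)
I(O, k) = 16 (I(O, k) = (-4)² = 16)
o = 880 (o = 1049 - 1*(-13)² = 1049 - 1*169 = 1049 - 169 = 880)
((r + I(7, 24)) + o) - 3337 = ((-72 + 16) + 880) - 3337 = (-56 + 880) - 3337 = 824 - 3337 = -2513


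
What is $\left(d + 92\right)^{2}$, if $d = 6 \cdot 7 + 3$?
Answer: $18769$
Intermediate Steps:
$d = 45$ ($d = 42 + 3 = 45$)
$\left(d + 92\right)^{2} = \left(45 + 92\right)^{2} = 137^{2} = 18769$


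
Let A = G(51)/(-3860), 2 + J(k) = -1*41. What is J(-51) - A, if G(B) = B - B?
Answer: -43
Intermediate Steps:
G(B) = 0
J(k) = -43 (J(k) = -2 - 1*41 = -2 - 41 = -43)
A = 0 (A = 0/(-3860) = 0*(-1/3860) = 0)
J(-51) - A = -43 - 1*0 = -43 + 0 = -43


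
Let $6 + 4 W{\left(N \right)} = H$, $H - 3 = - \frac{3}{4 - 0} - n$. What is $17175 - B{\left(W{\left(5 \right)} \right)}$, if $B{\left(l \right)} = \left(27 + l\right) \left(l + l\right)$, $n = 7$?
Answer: $\frac{2215127}{128} \approx 17306.0$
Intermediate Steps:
$H = - \frac{19}{4}$ ($H = 3 - \left(7 + \frac{3}{4 - 0}\right) = 3 - \left(7 + \frac{3}{4 + 0}\right) = 3 - \left(7 + \frac{3}{4}\right) = 3 - \frac{31}{4} = - \frac{19}{4} \approx -4.75$)
$W{\left(N \right)} = - \frac{43}{16}$ ($W{\left(N \right)} = - \frac{3}{2} + \frac{1}{4} \left(- \frac{19}{4}\right) = - \frac{3}{2} - \frac{19}{16} = - \frac{43}{16}$)
$B{\left(l \right)} = 2 l \left(27 + l\right)$ ($B{\left(l \right)} = \left(27 + l\right) 2 l = 2 l \left(27 + l\right)$)
$17175 - B{\left(W{\left(5 \right)} \right)} = 17175 - 2 \left(- \frac{43}{16}\right) \left(27 - \frac{43}{16}\right) = 17175 - 2 \left(- \frac{43}{16}\right) \frac{389}{16} = 17175 - - \frac{16727}{128} = 17175 + \frac{16727}{128} = \frac{2215127}{128}$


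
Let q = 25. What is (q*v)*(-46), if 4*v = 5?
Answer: -2875/2 ≈ -1437.5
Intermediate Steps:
v = 5/4 (v = (¼)*5 = 5/4 ≈ 1.2500)
(q*v)*(-46) = (25*(5/4))*(-46) = (125/4)*(-46) = -2875/2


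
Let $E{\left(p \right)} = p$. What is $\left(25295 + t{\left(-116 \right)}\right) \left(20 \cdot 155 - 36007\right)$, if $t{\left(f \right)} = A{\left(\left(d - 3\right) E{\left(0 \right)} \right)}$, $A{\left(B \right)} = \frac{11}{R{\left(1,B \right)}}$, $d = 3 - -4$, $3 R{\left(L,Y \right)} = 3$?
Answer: $-832744542$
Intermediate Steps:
$R{\left(L,Y \right)} = 1$ ($R{\left(L,Y \right)} = \frac{1}{3} \cdot 3 = 1$)
$d = 7$ ($d = 3 + 4 = 7$)
$A{\left(B \right)} = 11$ ($A{\left(B \right)} = \frac{11}{1} = 11 \cdot 1 = 11$)
$t{\left(f \right)} = 11$
$\left(25295 + t{\left(-116 \right)}\right) \left(20 \cdot 155 - 36007\right) = \left(25295 + 11\right) \left(20 \cdot 155 - 36007\right) = 25306 \left(3100 - 36007\right) = 25306 \left(-32907\right) = -832744542$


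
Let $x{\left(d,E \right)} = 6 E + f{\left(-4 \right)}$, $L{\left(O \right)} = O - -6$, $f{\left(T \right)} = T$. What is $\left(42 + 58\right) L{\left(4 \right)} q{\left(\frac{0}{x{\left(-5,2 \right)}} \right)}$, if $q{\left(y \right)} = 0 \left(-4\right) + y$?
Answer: $0$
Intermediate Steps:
$L{\left(O \right)} = 6 + O$ ($L{\left(O \right)} = O + 6 = 6 + O$)
$x{\left(d,E \right)} = -4 + 6 E$ ($x{\left(d,E \right)} = 6 E - 4 = -4 + 6 E$)
$q{\left(y \right)} = y$ ($q{\left(y \right)} = 0 + y = y$)
$\left(42 + 58\right) L{\left(4 \right)} q{\left(\frac{0}{x{\left(-5,2 \right)}} \right)} = \left(42 + 58\right) \left(6 + 4\right) \frac{0}{-4 + 6 \cdot 2} = 100 \cdot 10 \frac{0}{-4 + 12} = 1000 \cdot \frac{0}{8} = 1000 \cdot 0 \cdot \frac{1}{8} = 1000 \cdot 0 = 0$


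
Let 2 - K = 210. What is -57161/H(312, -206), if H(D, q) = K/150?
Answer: 329775/8 ≈ 41222.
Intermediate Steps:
K = -208 (K = 2 - 1*210 = 2 - 210 = -208)
H(D, q) = -104/75 (H(D, q) = -208/150 = -208*1/150 = -104/75)
-57161/H(312, -206) = -57161/(-104/75) = -57161*(-75/104) = 329775/8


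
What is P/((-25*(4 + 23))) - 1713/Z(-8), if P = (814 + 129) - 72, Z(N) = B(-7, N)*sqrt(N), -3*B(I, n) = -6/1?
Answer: -871/675 + 1713*I*sqrt(2)/8 ≈ -1.2904 + 302.82*I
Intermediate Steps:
B(I, n) = 2 (B(I, n) = -(-2)/1 = -(-2) = -1/3*(-6) = 2)
Z(N) = 2*sqrt(N)
P = 871 (P = 943 - 72 = 871)
P/((-25*(4 + 23))) - 1713/Z(-8) = 871/((-25*(4 + 23))) - 1713*(-I*sqrt(2)/8) = 871/((-25*27)) - 1713*(-I*sqrt(2)/8) = 871/(-675) - 1713*(-I*sqrt(2)/8) = 871*(-1/675) - (-1713)*I*sqrt(2)/8 = -871/675 + 1713*I*sqrt(2)/8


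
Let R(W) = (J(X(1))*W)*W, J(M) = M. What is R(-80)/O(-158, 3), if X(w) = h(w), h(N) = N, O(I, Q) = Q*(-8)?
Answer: -800/3 ≈ -266.67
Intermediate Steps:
O(I, Q) = -8*Q
X(w) = w
R(W) = W**2 (R(W) = (1*W)*W = W*W = W**2)
R(-80)/O(-158, 3) = (-80)**2/((-8*3)) = 6400/(-24) = 6400*(-1/24) = -800/3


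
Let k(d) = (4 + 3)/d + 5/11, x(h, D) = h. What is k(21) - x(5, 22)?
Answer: -139/33 ≈ -4.2121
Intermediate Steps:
k(d) = 5/11 + 7/d (k(d) = 7/d + 5*(1/11) = 7/d + 5/11 = 5/11 + 7/d)
k(21) - x(5, 22) = (5/11 + 7/21) - 1*5 = (5/11 + 7*(1/21)) - 5 = (5/11 + ⅓) - 5 = 26/33 - 5 = -139/33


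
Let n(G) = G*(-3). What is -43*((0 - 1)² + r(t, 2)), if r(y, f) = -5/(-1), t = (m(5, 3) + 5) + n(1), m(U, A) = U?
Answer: -258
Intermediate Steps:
n(G) = -3*G
t = 7 (t = (5 + 5) - 3*1 = 10 - 3 = 7)
r(y, f) = 5 (r(y, f) = -5*(-1) = 5)
-43*((0 - 1)² + r(t, 2)) = -43*((0 - 1)² + 5) = -43*((-1)² + 5) = -43*(1 + 5) = -43*6 = -258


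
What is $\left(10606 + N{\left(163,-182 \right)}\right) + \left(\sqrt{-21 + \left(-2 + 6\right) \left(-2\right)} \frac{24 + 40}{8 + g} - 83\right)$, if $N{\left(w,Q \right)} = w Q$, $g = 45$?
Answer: $-19143 + \frac{64 i \sqrt{29}}{53} \approx -19143.0 + 6.5028 i$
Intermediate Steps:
$N{\left(w,Q \right)} = Q w$
$\left(10606 + N{\left(163,-182 \right)}\right) + \left(\sqrt{-21 + \left(-2 + 6\right) \left(-2\right)} \frac{24 + 40}{8 + g} - 83\right) = \left(10606 - 29666\right) - \left(83 - \sqrt{-21 + \left(-2 + 6\right) \left(-2\right)} \frac{24 + 40}{8 + 45}\right) = \left(10606 - 29666\right) - \left(83 - \sqrt{-21 + 4 \left(-2\right)} \frac{64}{53}\right) = -19060 - \left(83 - \sqrt{-21 - 8} \cdot 64 \cdot \frac{1}{53}\right) = -19060 - \left(83 - \sqrt{-29} \cdot \frac{64}{53}\right) = -19060 - \left(83 - i \sqrt{29} \cdot \frac{64}{53}\right) = -19060 - \left(83 - \frac{64 i \sqrt{29}}{53}\right) = -19143 + \frac{64 i \sqrt{29}}{53}$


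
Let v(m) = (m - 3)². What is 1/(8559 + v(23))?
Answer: 1/8959 ≈ 0.00011162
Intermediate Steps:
v(m) = (-3 + m)²
1/(8559 + v(23)) = 1/(8559 + (-3 + 23)²) = 1/(8559 + 20²) = 1/(8559 + 400) = 1/8959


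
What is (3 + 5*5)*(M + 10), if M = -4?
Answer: 168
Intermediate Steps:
(3 + 5*5)*(M + 10) = (3 + 5*5)*(-4 + 10) = (3 + 25)*6 = 28*6 = 168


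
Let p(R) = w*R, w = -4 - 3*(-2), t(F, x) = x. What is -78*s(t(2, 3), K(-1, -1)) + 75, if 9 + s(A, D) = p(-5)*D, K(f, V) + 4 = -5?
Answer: -6243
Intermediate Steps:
w = 2 (w = -4 + 6 = 2)
K(f, V) = -9 (K(f, V) = -4 - 5 = -9)
p(R) = 2*R
s(A, D) = -9 - 10*D (s(A, D) = -9 + (2*(-5))*D = -9 - 10*D)
-78*s(t(2, 3), K(-1, -1)) + 75 = -78*(-9 - 10*(-9)) + 75 = -78*(-9 + 90) + 75 = -78*81 + 75 = -6318 + 75 = -6243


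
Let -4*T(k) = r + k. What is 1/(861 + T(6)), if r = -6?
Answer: 1/861 ≈ 0.0011614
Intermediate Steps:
T(k) = 3/2 - k/4 (T(k) = -(-6 + k)/4 = 3/2 - k/4)
1/(861 + T(6)) = 1/(861 + (3/2 - 1/4*6)) = 1/(861 + (3/2 - 3/2)) = 1/(861 + 0) = 1/861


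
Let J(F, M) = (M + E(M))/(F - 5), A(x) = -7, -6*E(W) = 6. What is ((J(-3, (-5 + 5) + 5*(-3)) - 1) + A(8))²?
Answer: 36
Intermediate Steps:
E(W) = -1 (E(W) = -⅙*6 = -1)
J(F, M) = (-1 + M)/(-5 + F) (J(F, M) = (M - 1)/(F - 5) = (-1 + M)/(-5 + F))
((J(-3, (-5 + 5) + 5*(-3)) - 1) + A(8))² = (((-1 + ((-5 + 5) + 5*(-3)))/(-5 - 3) - 1) - 7)² = (((-1 + (0 - 15))/(-8) - 1) - 7)² = ((-(-1 - 15)/8 - 1) - 7)² = ((-⅛*(-16) - 1) - 7)² = ((2 - 1) - 7)² = (1 - 7)² = (-6)² = 36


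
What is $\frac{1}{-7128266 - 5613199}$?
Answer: $- \frac{1}{12741465} \approx -7.8484 \cdot 10^{-8}$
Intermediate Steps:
$\frac{1}{-7128266 - 5613199} = \frac{1}{-12741465} = - \frac{1}{12741465}$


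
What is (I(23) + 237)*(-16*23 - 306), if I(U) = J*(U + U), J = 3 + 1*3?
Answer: -345762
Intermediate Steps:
J = 6 (J = 3 + 3 = 6)
I(U) = 12*U (I(U) = 6*(U + U) = 6*(2*U) = 12*U)
(I(23) + 237)*(-16*23 - 306) = (12*23 + 237)*(-16*23 - 306) = (276 + 237)*(-368 - 306) = 513*(-674) = -345762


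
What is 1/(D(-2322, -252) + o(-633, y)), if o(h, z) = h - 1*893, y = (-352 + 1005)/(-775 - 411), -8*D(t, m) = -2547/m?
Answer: -224/342107 ≈ -0.00065477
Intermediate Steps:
D(t, m) = 2547/(8*m) (D(t, m) = -(-2547)/(8*m) = 2547/(8*m))
y = -653/1186 (y = 653/(-1186) = 653*(-1/1186) = -653/1186 ≈ -0.55059)
o(h, z) = -893 + h (o(h, z) = h - 893 = -893 + h)
1/(D(-2322, -252) + o(-633, y)) = 1/((2547/8)/(-252) + (-893 - 633)) = 1/((2547/8)*(-1/252) - 1526) = 1/(-283/224 - 1526) = 1/(-342107/224) = -224/342107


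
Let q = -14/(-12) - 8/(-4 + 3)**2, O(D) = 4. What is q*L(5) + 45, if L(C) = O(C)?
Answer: 53/3 ≈ 17.667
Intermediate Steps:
q = -41/6 (q = -14*(-1/12) - 8/((-1)**2) = 7/6 - 8/1 = 7/6 - 8*1 = 7/6 - 8 = -41/6 ≈ -6.8333)
L(C) = 4
q*L(5) + 45 = -41/6*4 + 45 = -82/3 + 45 = 53/3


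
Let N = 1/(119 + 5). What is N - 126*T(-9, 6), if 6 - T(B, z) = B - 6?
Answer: -328103/124 ≈ -2646.0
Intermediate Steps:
T(B, z) = 12 - B (T(B, z) = 6 - (B - 6) = 6 - (-6 + B) = 6 + (6 - B) = 12 - B)
N = 1/124 ≈ 0.0080645
N - 126*T(-9, 6) = 1/124 - 126*(12 - 1*(-9)) = 1/124 - 126*(12 + 9) = 1/124 - 126*21 = 1/124 - 2646 = -328103/124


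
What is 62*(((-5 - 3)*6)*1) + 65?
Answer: -2911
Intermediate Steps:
62*(((-5 - 3)*6)*1) + 65 = 62*(-8*6*1) + 65 = 62*(-48*1) + 65 = 62*(-48) + 65 = -2976 + 65 = -2911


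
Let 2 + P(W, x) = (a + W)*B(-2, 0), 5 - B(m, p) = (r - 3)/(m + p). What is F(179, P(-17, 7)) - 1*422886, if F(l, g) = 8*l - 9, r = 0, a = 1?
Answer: -421463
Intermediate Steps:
B(m, p) = 5 + 3/(m + p) (B(m, p) = 5 - (0 - 3)/(m + p) = 5 - (-3)/(m + p) = 5 + 3/(m + p))
P(W, x) = 3/2 + 7*W/2 (P(W, x) = -2 + (1 + W)*((3 + 5*(-2) + 5*0)/(-2 + 0)) = -2 + (1 + W)*((3 - 10 + 0)/(-2)) = -2 + (1 + W)*(-½*(-7)) = -2 + (1 + W)*(7/2) = -2 + (7/2 + 7*W/2) = 3/2 + 7*W/2)
F(l, g) = -9 + 8*l
F(179, P(-17, 7)) - 1*422886 = (-9 + 8*179) - 1*422886 = (-9 + 1432) - 422886 = 1423 - 422886 = -421463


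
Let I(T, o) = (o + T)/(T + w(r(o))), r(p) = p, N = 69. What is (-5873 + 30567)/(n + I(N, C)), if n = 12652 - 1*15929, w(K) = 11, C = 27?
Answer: -123470/16379 ≈ -7.5383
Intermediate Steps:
I(T, o) = (T + o)/(11 + T) (I(T, o) = (o + T)/(T + 11) = (T + o)/(11 + T))
n = -3277 (n = 12652 - 15929 = -3277)
(-5873 + 30567)/(n + I(N, C)) = (-5873 + 30567)/(-3277 + (69 + 27)/(11 + 69)) = 24694/(-3277 + 96/80) = 24694/(-3277 + (1/80)*96) = 24694/(-3277 + 6/5) = 24694/(-16379/5) = 24694*(-5/16379) = -123470/16379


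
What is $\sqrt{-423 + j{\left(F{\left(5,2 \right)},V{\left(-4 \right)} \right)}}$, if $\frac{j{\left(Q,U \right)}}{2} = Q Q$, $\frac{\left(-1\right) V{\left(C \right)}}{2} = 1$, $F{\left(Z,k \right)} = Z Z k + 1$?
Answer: $9 \sqrt{59} \approx 69.13$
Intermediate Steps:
$F{\left(Z,k \right)} = 1 + k Z^{2}$ ($F{\left(Z,k \right)} = Z^{2} k + 1 = k Z^{2} + 1 = 1 + k Z^{2}$)
$V{\left(C \right)} = -2$ ($V{\left(C \right)} = \left(-2\right) 1 = -2$)
$j{\left(Q,U \right)} = 2 Q^{2}$ ($j{\left(Q,U \right)} = 2 Q Q = 2 Q^{2}$)
$\sqrt{-423 + j{\left(F{\left(5,2 \right)},V{\left(-4 \right)} \right)}} = \sqrt{-423 + 2 \left(1 + 2 \cdot 5^{2}\right)^{2}} = \sqrt{-423 + 2 \left(1 + 2 \cdot 25\right)^{2}} = \sqrt{-423 + 2 \left(1 + 50\right)^{2}} = \sqrt{-423 + 2 \cdot 51^{2}} = \sqrt{-423 + 2 \cdot 2601} = \sqrt{-423 + 5202} = \sqrt{4779} = 9 \sqrt{59}$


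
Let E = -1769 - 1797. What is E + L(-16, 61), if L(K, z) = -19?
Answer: -3585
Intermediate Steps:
E = -3566
E + L(-16, 61) = -3566 - 19 = -3585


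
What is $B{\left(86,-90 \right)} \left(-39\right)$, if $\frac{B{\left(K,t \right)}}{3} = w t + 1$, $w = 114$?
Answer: $1200303$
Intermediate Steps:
$B{\left(K,t \right)} = 3 + 342 t$ ($B{\left(K,t \right)} = 3 \left(114 t + 1\right) = 3 \left(1 + 114 t\right) = 3 + 342 t$)
$B{\left(86,-90 \right)} \left(-39\right) = \left(3 + 342 \left(-90\right)\right) \left(-39\right) = \left(3 - 30780\right) \left(-39\right) = \left(-30777\right) \left(-39\right) = 1200303$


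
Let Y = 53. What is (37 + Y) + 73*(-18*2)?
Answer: -2538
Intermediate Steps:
(37 + Y) + 73*(-18*2) = (37 + 53) + 73*(-18*2) = 90 + 73*(-36) = 90 - 2628 = -2538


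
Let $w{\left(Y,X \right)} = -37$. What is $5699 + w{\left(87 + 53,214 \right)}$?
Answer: $5662$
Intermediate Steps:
$5699 + w{\left(87 + 53,214 \right)} = 5699 - 37 = 5662$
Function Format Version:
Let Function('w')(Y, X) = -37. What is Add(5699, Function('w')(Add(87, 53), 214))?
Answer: 5662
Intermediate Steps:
Add(5699, Function('w')(Add(87, 53), 214)) = Add(5699, -37) = 5662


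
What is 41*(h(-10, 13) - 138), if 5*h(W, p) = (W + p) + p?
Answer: -27634/5 ≈ -5526.8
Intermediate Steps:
h(W, p) = W/5 + 2*p/5 (h(W, p) = ((W + p) + p)/5 = (W + 2*p)/5 = W/5 + 2*p/5)
41*(h(-10, 13) - 138) = 41*(((⅕)*(-10) + (⅖)*13) - 138) = 41*((-2 + 26/5) - 138) = 41*(16/5 - 138) = 41*(-674/5) = -27634/5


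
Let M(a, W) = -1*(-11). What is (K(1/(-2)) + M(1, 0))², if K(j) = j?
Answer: 441/4 ≈ 110.25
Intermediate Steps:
M(a, W) = 11
(K(1/(-2)) + M(1, 0))² = (1/(-2) + 11)² = (-½ + 11)² = (21/2)² = 441/4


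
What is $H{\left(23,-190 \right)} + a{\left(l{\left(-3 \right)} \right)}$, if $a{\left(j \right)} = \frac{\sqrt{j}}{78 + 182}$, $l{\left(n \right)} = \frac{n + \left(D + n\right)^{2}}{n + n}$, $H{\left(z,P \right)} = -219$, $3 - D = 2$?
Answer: $-219 + \frac{i \sqrt{6}}{1560} \approx -219.0 + 0.0015702 i$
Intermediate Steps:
$D = 1$ ($D = 3 - 2 = 1$)
$l{\left(n \right)} = \frac{n + \left(1 + n\right)^{2}}{2 n}$ ($l{\left(n \right)} = \frac{n + \left(1 + n\right)^{2}}{n + n} = \frac{n + \left(1 + n\right)^{2}}{2 n}$)
$a{\left(j \right)} = \frac{\sqrt{j}}{260}$
$H{\left(23,-190 \right)} + a{\left(l{\left(-3 \right)} \right)} = -219 + \frac{\sqrt{\frac{-3 + \left(1 - 3\right)^{2}}{2 \left(-3\right)}}}{260} = -219 + \frac{\sqrt{\frac{1}{2} \left(- \frac{1}{3}\right) \left(-3 + \left(-2\right)^{2}\right)}}{260} = -219 + \frac{\sqrt{\frac{1}{2} \left(- \frac{1}{3}\right) \left(-3 + 4\right)}}{260} = -219 + \frac{\sqrt{\frac{1}{2} \left(- \frac{1}{3}\right) 1}}{260} = -219 + \frac{\sqrt{- \frac{1}{6}}}{260} = -219 + \frac{\frac{1}{6} i \sqrt{6}}{260} = -219 + \frac{i \sqrt{6}}{1560}$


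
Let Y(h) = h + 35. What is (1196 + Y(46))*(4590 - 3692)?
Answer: 1146746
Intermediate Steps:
Y(h) = 35 + h
(1196 + Y(46))*(4590 - 3692) = (1196 + (35 + 46))*(4590 - 3692) = (1196 + 81)*898 = 1277*898 = 1146746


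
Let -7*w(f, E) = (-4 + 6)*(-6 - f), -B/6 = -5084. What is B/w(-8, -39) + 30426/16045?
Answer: -856483764/16045 ≈ -53380.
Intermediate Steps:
B = 30504 (B = -6*(-5084) = 30504)
w(f, E) = 12/7 + 2*f/7 (w(f, E) = -(-4 + 6)*(-6 - f)/7 = -2*(-6 - f)/7 = -(-12 - 2*f)/7 = 12/7 + 2*f/7)
B/w(-8, -39) + 30426/16045 = 30504/(12/7 + (2/7)*(-8)) + 30426/16045 = 30504/(12/7 - 16/7) + 30426*(1/16045) = 30504/(-4/7) + 30426/16045 = 30504*(-7/4) + 30426/16045 = -53382 + 30426/16045 = -856483764/16045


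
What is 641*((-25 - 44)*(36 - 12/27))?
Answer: -4717760/3 ≈ -1.5726e+6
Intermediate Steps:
641*((-25 - 44)*(36 - 12/27)) = 641*(-69*(36 - 12*1/27)) = 641*(-69*(36 - 4/9)) = 641*(-69*320/9) = 641*(-7360/3) = -4717760/3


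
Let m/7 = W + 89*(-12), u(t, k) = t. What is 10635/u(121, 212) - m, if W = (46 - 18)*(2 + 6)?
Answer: 725503/121 ≈ 5995.9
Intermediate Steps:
W = 224 (W = 28*8 = 224)
m = -5908 (m = 7*(224 + 89*(-12)) = 7*(224 - 1068) = 7*(-844) = -5908)
10635/u(121, 212) - m = 10635/121 - 1*(-5908) = 10635*(1/121) + 5908 = 10635/121 + 5908 = 725503/121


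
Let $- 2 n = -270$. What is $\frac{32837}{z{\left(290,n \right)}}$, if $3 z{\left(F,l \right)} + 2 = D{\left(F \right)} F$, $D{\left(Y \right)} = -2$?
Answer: $- \frac{32837}{194} \approx -169.26$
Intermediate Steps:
$n = 135$ ($n = \left(- \frac{1}{2}\right) \left(-270\right) = 135$)
$z{\left(F,l \right)} = - \frac{2}{3} - \frac{2 F}{3}$ ($z{\left(F,l \right)} = - \frac{2}{3} + \frac{\left(-2\right) F}{3} = - \frac{2}{3} - \frac{2 F}{3}$)
$\frac{32837}{z{\left(290,n \right)}} = \frac{32837}{- \frac{2}{3} - \frac{580}{3}} = \frac{32837}{-194} = 32837 \left(- \frac{1}{194}\right) = - \frac{32837}{194}$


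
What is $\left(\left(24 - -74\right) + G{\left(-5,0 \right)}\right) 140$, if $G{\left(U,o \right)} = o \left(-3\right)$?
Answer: $13720$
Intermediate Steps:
$G{\left(U,o \right)} = - 3 o$
$\left(\left(24 - -74\right) + G{\left(-5,0 \right)}\right) 140 = \left(\left(24 - -74\right) - 0\right) 140 = \left(\left(24 + 74\right) + 0\right) 140 = \left(98 + 0\right) 140 = 98 \cdot 140 = 13720$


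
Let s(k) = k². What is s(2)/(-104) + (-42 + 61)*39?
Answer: 19265/26 ≈ 740.96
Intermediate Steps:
s(2)/(-104) + (-42 + 61)*39 = 2²/(-104) + (-42 + 61)*39 = 4*(-1/104) + 19*39 = -1/26 + 741 = 19265/26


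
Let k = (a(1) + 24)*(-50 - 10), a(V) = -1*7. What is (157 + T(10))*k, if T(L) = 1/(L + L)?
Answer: -160191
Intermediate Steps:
a(V) = -7
T(L) = 1/(2*L)
k = -1020 (k = (-7 + 24)*(-50 - 10) = 17*(-60) = -1020)
(157 + T(10))*k = (157 + (1/2)/10)*(-1020) = (157 + (1/2)*(1/10))*(-1020) = (157 + 1/20)*(-1020) = (3141/20)*(-1020) = -160191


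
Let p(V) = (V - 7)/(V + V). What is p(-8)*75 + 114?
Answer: 2949/16 ≈ 184.31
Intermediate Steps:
p(V) = (-7 + V)/(2*V) (p(V) = (-7 + V)/((2*V)) = (-7 + V)*(1/(2*V)) = (-7 + V)/(2*V))
p(-8)*75 + 114 = ((½)*(-7 - 8)/(-8))*75 + 114 = ((½)*(-⅛)*(-15))*75 + 114 = (15/16)*75 + 114 = 1125/16 + 114 = 2949/16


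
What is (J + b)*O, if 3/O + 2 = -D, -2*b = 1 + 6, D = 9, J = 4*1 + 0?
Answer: -3/22 ≈ -0.13636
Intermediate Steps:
J = 4 (J = 4 + 0 = 4)
b = -7/2 (b = -(1 + 6)/2 = -½*7 = -7/2 ≈ -3.5000)
O = -3/11 (O = 3/(-2 - 1*9) = 3/(-2 - 9) = 3/(-11) = 3*(-1/11) = -3/11 ≈ -0.27273)
(J + b)*O = (4 - 7/2)*(-3/11) = (½)*(-3/11) = -3/22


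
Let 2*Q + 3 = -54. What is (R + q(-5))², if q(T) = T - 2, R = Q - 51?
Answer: 29929/4 ≈ 7482.3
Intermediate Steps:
Q = -57/2 (Q = -3/2 + (½)*(-54) = -3/2 - 27 = -57/2 ≈ -28.500)
R = -159/2 (R = -57/2 - 51 = -159/2 ≈ -79.500)
q(T) = -2 + T
(R + q(-5))² = (-159/2 + (-2 - 5))² = (-159/2 - 7)² = (-173/2)² = 29929/4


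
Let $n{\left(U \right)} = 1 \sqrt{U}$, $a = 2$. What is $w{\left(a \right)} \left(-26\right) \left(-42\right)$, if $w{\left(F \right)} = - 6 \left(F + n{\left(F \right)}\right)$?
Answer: $-13104 - 6552 \sqrt{2} \approx -22370.0$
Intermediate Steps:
$n{\left(U \right)} = \sqrt{U}$
$w{\left(F \right)} = - 6 F - 6 \sqrt{F}$ ($w{\left(F \right)} = - 6 \left(F + \sqrt{F}\right) = - 6 F - 6 \sqrt{F}$)
$w{\left(a \right)} \left(-26\right) \left(-42\right) = \left(\left(-6\right) 2 - 6 \sqrt{2}\right) \left(-26\right) \left(-42\right) = \left(-12 - 6 \sqrt{2}\right) \left(-26\right) \left(-42\right) = \left(312 + 156 \sqrt{2}\right) \left(-42\right) = -13104 - 6552 \sqrt{2}$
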